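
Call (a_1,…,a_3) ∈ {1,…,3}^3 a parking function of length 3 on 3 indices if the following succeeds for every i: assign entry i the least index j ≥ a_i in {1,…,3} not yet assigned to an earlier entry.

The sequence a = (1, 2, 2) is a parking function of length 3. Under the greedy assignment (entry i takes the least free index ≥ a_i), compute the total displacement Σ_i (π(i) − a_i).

1

Σπ = 6 ({1..3} each once); Σa = 1+2+2 = 5; disp = 6−5 = 1.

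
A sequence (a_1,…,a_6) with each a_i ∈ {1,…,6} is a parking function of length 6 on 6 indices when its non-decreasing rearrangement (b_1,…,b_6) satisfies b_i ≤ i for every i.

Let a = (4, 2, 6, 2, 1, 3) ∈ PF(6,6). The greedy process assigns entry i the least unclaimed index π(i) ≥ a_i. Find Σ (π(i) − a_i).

Σπ = 6·7/2 = 21 (π permutes [6]); Σa = 4+2+6+2+1+3 = 18; disp = 21−18 = 3.

3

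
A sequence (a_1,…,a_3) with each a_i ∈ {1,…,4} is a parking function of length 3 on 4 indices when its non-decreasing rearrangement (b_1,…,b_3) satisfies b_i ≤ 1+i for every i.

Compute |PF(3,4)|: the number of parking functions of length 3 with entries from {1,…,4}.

|PF(3,4)| = (4+1−3)·(4+1)^{3−1} = 2 · 25 = 50
One tuple (1,4,3) → sorted (1,3,4): b_i ≤ 1+i ∀i, a PF.

50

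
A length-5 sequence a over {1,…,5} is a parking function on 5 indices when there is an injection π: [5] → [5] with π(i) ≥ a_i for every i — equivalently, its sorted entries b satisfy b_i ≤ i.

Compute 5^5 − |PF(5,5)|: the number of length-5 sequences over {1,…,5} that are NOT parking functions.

1829

|PF(5,5)| = (5+1−5)·(5+1)^{5−1} = 1·1296 = 1296 [KW]
E.g. (2,3,5,5,3) → sorted (2,3,3,5,5): b_1=2>1, not a PF.
5^5 − 1296 = 3125 − 1296 = 1829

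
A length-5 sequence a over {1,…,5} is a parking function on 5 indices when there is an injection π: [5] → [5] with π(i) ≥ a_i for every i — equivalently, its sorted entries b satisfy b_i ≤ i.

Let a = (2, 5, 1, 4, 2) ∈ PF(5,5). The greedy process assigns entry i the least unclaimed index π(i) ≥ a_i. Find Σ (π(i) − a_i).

1

Σπ(i) = 1+…+5 = 15; Σa = 2+5+1+4+2 = 14; disp = 15−14 = 1.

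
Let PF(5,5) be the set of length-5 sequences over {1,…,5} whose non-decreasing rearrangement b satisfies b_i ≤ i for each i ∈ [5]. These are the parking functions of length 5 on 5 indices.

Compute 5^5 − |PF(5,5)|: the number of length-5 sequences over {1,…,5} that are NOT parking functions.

|PF(5,5)| = (5−5+1)·(5+1)^(5−1) = 1 · 1296 = 1296 [KW]
Example (2,3,5,3,4) → sorted (2,3,3,4,5): b_1=2>1, not a PF.
So 3125 − 1296 = 1829 fail.

1829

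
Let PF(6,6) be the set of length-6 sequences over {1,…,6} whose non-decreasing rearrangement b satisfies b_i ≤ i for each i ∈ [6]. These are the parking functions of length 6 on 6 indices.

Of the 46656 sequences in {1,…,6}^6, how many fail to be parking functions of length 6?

Count = (7−6)·7^(6−1) = 1 · 16807 = 16807 (Pollak)
Check (6,4,2,2,2,3) → sorted (2,2,2,3,4,6): b_1=2>1, not a PF.
Total 46656; non-PF = 46656−16807 = 29849

29849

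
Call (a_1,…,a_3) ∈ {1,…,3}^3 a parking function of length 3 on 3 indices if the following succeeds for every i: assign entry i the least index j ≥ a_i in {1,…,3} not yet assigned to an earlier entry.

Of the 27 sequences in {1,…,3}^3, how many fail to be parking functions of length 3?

Count = 1·4^2 = 1 · 16 = 16 (Pollak)
One tuple (2,3,2) → sorted (2,2,3): b_1=2>1, not a PF.
Total 27; non-PF = 27−16 = 11

11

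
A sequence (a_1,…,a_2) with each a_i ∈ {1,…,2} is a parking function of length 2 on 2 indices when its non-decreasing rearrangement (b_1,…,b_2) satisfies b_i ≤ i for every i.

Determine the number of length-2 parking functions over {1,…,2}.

3

Count = 1·3^1 = 1×3 = 3 [KW]
Check (1,2) → sorted (1,2): b_i ≤ i ∀i, a PF.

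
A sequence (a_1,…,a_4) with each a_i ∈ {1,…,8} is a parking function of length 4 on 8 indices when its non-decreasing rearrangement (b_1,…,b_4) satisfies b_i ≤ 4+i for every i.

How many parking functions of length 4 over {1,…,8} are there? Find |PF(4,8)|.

3645

#PF = (9−4)·9^(4−1) = 5·729 = 3645 [KW]
Example (2,1,1,7) → sorted (1,1,2,7): b_i ≤ 4+i ∀i, a PF.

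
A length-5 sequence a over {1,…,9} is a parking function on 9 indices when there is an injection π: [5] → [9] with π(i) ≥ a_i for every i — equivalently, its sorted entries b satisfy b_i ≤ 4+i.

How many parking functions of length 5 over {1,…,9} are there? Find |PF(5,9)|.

#PF = (10−5)·10^(5−1) = 5×10000 = 50000 (Pollak)
One tuple (9,2,7,4,6) → sorted (2,4,6,7,9): b_i ≤ 4+i ∀i, a PF.

50000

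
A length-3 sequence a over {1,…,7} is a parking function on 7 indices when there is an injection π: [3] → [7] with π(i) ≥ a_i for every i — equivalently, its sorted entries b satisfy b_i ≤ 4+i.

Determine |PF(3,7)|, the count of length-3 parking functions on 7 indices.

320

#PF = (7−3+1)·(7+1)^(3−1) = 5 · 64 = 320
E.g. (1,4,6) → sorted (1,4,6): b_i ≤ 4+i ∀i, a PF.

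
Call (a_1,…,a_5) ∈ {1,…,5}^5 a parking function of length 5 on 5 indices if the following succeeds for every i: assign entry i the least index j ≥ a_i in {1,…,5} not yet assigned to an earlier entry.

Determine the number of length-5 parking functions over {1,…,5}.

#PF = (5+1−5)·(5+1)^{5−1} = 1 · 1296 = 1296 (Pollak)
Example (1,3,2,3,2) → sorted (1,2,2,3,3): b_i ≤ i ∀i, a PF.

1296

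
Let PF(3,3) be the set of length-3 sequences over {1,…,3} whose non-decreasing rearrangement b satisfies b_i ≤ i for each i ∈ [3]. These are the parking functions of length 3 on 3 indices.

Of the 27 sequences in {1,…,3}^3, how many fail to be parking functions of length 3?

11

Count = (4−3)·4^(3−1) = 1·16 = 16
Example (2,3,2) → sorted (2,2,3): b_1=2>1, not a PF.
So 27 − 16 = 11 fail.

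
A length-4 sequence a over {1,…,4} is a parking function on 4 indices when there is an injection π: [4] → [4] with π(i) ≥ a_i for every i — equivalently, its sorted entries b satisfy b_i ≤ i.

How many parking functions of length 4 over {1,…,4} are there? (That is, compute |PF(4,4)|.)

125

Count = 1·5^3 = 1·125 = 125 (Konheim–Weiss)
One tuple (4,1,2,3) → sorted (1,2,3,4): b_i ≤ i ∀i, a PF.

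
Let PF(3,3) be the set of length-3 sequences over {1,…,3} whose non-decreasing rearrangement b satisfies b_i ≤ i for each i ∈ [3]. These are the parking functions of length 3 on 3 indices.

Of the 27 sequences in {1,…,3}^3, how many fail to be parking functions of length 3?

#PF = 1·4^2 = 1×16 = 16
Example (3,3,3) → sorted (3,3,3): b_1=3>1, not a PF.
So 27 − 16 = 11 fail.

11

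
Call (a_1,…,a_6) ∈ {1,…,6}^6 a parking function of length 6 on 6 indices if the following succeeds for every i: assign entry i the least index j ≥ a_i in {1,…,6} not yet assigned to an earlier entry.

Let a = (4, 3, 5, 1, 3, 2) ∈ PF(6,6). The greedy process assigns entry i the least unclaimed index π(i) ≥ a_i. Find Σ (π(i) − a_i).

Σπ = 21 ({1..6} each once); Σa = 4+3+5+1+3+2 = 18; disp = 21−18 = 3.

3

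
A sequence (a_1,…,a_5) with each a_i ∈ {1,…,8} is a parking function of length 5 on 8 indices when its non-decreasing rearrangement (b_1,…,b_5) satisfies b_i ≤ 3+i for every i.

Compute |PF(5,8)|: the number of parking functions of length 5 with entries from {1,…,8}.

26244

|PF(5,8)| = (8+1−5)·(8+1)^{5−1} = 4·6561 = 26244
E.g. (1,5,3,1,6) → sorted (1,1,3,5,6): b_i ≤ 3+i ∀i, a PF.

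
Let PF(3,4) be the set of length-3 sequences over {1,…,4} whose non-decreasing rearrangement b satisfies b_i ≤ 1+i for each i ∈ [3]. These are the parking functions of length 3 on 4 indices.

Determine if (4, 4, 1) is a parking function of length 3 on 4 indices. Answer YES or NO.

Rearranged: b = (1, 4, 4).
  b_1=1 ≤ 2
  b_2=4 > 3
  fails at i=2 ⇒ NO

NO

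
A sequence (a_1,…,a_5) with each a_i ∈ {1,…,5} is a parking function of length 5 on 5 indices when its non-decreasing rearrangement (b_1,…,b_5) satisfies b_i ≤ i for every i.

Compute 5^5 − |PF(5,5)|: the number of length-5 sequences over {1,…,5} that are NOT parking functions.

1829

Count = (5+1−5)·(5+1)^{5−1} = 1 · 1296 = 1296
Example (3,5,5,5,5) → sorted (3,5,5,5,5): b_1=3>1, not a PF.
Total 3125; non-PF = 3125−1296 = 1829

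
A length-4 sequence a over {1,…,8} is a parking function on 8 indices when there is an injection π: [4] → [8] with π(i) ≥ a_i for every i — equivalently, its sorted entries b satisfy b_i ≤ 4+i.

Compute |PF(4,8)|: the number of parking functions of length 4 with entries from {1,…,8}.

3645

Count = 5·9^3 = 5·729 = 3645 [KW]
E.g. (4,5,7,6) → sorted (4,5,6,7): b_i ≤ 4+i ∀i, a PF.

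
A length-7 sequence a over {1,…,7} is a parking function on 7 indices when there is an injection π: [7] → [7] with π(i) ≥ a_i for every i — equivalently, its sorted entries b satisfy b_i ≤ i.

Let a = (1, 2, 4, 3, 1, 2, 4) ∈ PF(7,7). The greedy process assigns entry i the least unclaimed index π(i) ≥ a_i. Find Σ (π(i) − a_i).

Σπ(i) = 1+…+7 = 28; Σa = 1+2+4+3+1+2+4 = 17; disp = 28−17 = 11.

11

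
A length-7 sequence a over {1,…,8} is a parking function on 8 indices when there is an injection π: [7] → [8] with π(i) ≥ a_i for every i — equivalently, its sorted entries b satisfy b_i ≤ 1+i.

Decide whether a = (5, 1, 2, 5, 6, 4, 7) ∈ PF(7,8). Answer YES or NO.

Order a: b = (1, 2, 4, 5, 5, 6, 7).
  b_1=1 ≤ 2
  b_2=2 ≤ 3
  b_3=4 ≤ 4
  b_4=5 ≤ 5
  b_5=5 ≤ 6
  b_6=6 ≤ 7
  b_7=7 ≤ 8
All bounds hold ⇒ YES

YES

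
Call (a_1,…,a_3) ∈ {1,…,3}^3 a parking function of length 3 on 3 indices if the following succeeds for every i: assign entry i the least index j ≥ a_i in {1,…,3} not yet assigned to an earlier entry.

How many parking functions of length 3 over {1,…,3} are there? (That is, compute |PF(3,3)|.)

|PF(3,3)| = 1·4^2 = 1·16 = 16 (Pollak)
Example (1,1,3) → sorted (1,1,3): b_i ≤ i ∀i, a PF.

16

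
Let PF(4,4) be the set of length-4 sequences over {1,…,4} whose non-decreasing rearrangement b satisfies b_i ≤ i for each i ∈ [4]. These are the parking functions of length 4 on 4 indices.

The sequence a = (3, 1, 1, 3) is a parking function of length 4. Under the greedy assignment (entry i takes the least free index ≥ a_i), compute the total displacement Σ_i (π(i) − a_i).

2

Σπ = 4·5/2 = 10 (π permutes [4]); Σa = 3+1+1+3 = 8; disp = 10−8 = 2.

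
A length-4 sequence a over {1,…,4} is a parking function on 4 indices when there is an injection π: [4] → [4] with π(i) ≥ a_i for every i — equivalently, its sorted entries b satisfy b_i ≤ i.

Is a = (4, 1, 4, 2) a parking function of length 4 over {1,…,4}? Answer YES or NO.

Rearranged: b = (1, 2, 4, 4).
  b_1=1 ≤ 1
  b_2=2 ≤ 2
  b_3=4 > 3
  fails at i=3 ⇒ NO

NO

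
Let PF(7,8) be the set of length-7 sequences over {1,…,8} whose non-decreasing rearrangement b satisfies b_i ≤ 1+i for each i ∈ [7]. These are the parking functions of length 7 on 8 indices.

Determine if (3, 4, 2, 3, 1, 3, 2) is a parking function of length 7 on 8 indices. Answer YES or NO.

YES

Rearranged: b = (1, 2, 2, 3, 3, 3, 4).
  b_1=1 ≤ 2
  b_2=2 ≤ 3
  b_3=2 ≤ 4
  b_4=3 ≤ 5
  b_5=3 ≤ 6
  b_6=3 ≤ 7
  b_7=4 ≤ 8
All bounds hold ⇒ YES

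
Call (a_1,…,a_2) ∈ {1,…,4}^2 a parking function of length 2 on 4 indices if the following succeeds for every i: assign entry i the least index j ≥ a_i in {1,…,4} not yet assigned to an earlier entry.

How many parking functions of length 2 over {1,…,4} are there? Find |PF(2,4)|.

15

|PF| = (4+1−2)·(4+1)^{2−1} = 3×5 = 15 (Pollak)
E.g. (1,2) → sorted (1,2): b_i ≤ 2+i ∀i, a PF.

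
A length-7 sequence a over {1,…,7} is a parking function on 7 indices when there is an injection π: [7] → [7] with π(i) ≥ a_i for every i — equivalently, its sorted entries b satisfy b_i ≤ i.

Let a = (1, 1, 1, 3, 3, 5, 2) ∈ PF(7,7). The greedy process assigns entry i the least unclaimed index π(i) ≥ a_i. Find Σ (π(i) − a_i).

Σπ(i) = 1+…+7 = 28; Σa = 1+1+1+3+3+5+2 = 16; disp = 28−16 = 12.

12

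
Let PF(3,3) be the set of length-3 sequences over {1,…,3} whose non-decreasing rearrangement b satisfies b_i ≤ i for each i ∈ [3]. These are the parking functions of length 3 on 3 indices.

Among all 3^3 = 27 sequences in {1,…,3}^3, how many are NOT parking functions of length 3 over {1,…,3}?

11

Count = (3+1−3)·(3+1)^{3−1} = 1×16 = 16 [KW]
Example (1,3,3) → sorted (1,3,3): b_2=3>2, not a PF.
So 27 − 16 = 11 fail.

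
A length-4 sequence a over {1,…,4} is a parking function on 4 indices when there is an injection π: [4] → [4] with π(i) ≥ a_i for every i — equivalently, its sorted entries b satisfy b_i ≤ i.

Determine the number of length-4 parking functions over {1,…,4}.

125

#PF = (5−4)·5^(4−1) = 1×125 = 125 [KW]
One tuple (4,1,2,1) → sorted (1,1,2,4): b_i ≤ i ∀i, a PF.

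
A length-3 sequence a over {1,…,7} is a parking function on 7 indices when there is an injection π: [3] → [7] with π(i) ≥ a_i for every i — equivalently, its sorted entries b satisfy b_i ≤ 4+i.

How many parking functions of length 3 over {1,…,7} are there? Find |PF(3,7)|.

320

|PF(3,7)| = (8−3)·8^(3−1) = 5×64 = 320 [KW]
Check (6,2,1) → sorted (1,2,6): b_i ≤ 4+i ∀i, a PF.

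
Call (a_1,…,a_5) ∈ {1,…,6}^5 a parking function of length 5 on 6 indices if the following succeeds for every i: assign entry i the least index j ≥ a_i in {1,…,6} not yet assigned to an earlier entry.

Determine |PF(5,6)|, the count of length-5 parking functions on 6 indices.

|PF| = (6−5+1)·(6+1)^(5−1) = 2 · 2401 = 4802 (Konheim–Weiss)
Example (2,6,4,3,2) → sorted (2,2,3,4,6): b_i ≤ 1+i ∀i, a PF.

4802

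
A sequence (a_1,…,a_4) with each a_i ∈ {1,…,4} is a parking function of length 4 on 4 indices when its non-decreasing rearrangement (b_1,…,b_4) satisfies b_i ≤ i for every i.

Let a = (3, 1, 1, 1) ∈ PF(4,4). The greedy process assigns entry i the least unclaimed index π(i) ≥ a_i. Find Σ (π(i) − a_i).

Σπ = 4·5/2 = 10 (π permutes [4]); Σa = 3+1+1+1 = 6; disp = 10−6 = 4.

4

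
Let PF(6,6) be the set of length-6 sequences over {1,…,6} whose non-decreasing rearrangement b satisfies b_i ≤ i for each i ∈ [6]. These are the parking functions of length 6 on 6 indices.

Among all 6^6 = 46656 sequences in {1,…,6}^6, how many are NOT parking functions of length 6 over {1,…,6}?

29849

#PF = (7−6)·7^(6−1) = 1×16807 = 16807 [KW]
Example (1,1,6,3,6,5) → sorted (1,1,3,5,6,6): b_4=5>4, not a PF.
6^6 − 16807 = 46656 − 16807 = 29849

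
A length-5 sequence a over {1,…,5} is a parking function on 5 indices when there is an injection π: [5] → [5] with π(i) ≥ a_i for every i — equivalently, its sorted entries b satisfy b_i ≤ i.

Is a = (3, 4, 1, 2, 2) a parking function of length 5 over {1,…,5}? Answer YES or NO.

Rearranged: b = (1, 2, 2, 3, 4).
  b_1=1 ≤ 1
  b_2=2 ≤ 2
  b_3=2 ≤ 3
  b_4=3 ≤ 4
  b_5=4 ≤ 5
All bounds hold ⇒ YES

YES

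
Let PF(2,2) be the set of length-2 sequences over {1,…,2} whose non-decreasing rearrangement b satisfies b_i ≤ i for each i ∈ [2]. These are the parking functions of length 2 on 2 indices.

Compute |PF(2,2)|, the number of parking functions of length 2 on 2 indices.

Count = (2+1−2)·(2+1)^{2−1} = 1 · 3 = 3 [KW]
Check (1,1) → sorted (1,1): b_i ≤ i ∀i, a PF.

3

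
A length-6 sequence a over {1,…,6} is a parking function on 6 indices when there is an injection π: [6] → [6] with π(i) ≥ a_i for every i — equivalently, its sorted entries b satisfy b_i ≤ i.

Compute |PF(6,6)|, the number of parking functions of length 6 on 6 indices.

#PF = (6−6+1)·(6+1)^(6−1) = 1 · 16807 = 16807
Example (3,3,6,1,2,3) → sorted (1,2,3,3,3,6): b_i ≤ i ∀i, a PF.

16807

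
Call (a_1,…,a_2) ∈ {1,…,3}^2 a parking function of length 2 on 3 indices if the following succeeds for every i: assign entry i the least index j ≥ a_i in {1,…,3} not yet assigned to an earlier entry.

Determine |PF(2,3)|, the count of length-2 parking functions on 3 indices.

Count = (3−2+1)·(3+1)^(2−1) = 2 · 4 = 8 (Pollak)
E.g. (2,3) → sorted (2,3): b_i ≤ 1+i ∀i, a PF.

8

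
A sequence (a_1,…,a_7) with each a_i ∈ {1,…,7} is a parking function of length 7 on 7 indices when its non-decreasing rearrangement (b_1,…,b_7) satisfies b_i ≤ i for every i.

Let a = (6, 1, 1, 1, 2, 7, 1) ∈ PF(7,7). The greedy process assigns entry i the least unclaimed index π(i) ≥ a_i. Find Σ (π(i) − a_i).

9

Σπ = 7·8/2 = 28 (π permutes [7]); Σa = 6+1+1+1+2+7+1 = 19; disp = 28−19 = 9.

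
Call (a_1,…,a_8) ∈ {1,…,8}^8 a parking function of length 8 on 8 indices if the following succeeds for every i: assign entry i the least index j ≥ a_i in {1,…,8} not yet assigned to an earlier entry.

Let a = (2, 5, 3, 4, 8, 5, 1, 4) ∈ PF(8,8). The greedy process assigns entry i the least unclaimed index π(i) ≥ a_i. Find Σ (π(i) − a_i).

4

Σπ(i) = 1+…+8 = 36; Σa = 2+5+3+4+8+5+1+4 = 32; disp = 36−32 = 4.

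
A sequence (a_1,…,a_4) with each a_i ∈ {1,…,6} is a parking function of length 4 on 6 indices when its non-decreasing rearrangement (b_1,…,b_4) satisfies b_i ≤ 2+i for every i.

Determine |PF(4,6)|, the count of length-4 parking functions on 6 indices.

1029

|PF| = 3·7^3 = 3 · 343 = 1029 (Konheim–Weiss)
E.g. (6,2,4,3) → sorted (2,3,4,6): b_i ≤ 2+i ∀i, a PF.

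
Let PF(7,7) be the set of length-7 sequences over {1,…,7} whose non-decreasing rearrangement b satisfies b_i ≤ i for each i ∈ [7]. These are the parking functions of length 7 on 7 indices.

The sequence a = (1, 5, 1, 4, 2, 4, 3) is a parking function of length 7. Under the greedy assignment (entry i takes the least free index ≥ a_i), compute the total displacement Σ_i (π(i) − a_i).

8

Σπ(i) = 1+…+7 = 28; Σa = 1+5+1+4+2+4+3 = 20; disp = 28−20 = 8.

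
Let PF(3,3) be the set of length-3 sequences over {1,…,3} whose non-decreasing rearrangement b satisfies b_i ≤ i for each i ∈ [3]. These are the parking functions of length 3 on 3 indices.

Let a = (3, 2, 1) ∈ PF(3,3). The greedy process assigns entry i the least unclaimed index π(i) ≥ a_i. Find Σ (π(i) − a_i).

Σπ(i) = 1+…+3 = 6; Σa = 3+2+1 = 6; disp = 6−6 = 0.

0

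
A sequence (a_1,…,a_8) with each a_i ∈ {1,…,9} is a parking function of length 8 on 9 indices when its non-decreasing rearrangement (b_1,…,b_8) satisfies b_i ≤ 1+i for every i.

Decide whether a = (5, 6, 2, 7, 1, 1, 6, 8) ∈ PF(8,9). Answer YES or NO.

Sorted: b = (1, 1, 2, 5, 6, 6, 7, 8).
  b_1=1 ≤ 2
  b_2=1 ≤ 3
  b_3=2 ≤ 4
  b_4=5 ≤ 5
  b_5=6 ≤ 6
  b_6=6 ≤ 7
  b_7=7 ≤ 8
  b_8=8 ≤ 9
All bounds hold ⇒ YES

YES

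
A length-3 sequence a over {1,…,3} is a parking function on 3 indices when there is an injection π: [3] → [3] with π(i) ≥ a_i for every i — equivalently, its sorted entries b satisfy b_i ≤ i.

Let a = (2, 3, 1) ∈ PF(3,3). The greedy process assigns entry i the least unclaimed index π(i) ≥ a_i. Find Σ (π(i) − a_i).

Σπ(i) = 1+…+3 = 6; Σa = 2+3+1 = 6; disp = 6−6 = 0.

0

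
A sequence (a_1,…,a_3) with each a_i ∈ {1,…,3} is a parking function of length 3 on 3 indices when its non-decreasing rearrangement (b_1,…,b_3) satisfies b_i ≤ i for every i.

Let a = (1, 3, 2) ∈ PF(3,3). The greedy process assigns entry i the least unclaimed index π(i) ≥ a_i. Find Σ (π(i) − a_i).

Σπ = 3·4/2 = 6 (π permutes [3]); Σa = 1+3+2 = 6; disp = 6−6 = 0.

0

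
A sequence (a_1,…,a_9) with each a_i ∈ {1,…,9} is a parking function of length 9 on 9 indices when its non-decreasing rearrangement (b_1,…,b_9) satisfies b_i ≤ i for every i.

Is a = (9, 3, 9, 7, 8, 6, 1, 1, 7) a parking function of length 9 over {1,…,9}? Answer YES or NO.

Order a: b = (1, 1, 3, 6, 7, 7, 8, 9, 9).
  b_1=1 ≤ 1
  b_2=1 ≤ 2
  b_3=3 ≤ 3
  b_4=6 > 4
  fails at i=4 ⇒ NO

NO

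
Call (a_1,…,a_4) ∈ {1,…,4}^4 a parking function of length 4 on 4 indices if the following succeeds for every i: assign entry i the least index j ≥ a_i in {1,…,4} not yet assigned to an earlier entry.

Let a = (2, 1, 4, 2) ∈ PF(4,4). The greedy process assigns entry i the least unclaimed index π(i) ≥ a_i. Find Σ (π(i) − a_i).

Σπ = 4·5/2 = 10 (π permutes [4]); Σa = 2+1+4+2 = 9; disp = 10−9 = 1.

1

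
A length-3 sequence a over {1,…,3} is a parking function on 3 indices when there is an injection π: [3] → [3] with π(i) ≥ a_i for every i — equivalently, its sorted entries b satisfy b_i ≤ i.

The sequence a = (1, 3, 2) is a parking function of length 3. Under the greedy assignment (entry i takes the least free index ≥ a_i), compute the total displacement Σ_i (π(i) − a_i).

Σπ = 3·4/2 = 6 (π permutes [3]); Σa = 1+3+2 = 6; disp = 6−6 = 0.

0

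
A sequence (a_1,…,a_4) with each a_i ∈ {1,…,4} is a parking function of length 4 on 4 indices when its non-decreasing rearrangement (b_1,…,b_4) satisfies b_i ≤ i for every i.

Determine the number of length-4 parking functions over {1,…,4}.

#PF = (4−4+1)·(4+1)^(4−1) = 1·125 = 125 (Pollak)
E.g. (1,4,3,1) → sorted (1,1,3,4): b_i ≤ i ∀i, a PF.

125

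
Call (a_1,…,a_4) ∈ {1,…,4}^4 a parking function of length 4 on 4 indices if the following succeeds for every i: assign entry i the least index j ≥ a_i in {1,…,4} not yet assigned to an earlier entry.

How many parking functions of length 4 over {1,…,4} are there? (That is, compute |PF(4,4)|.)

125

|PF(4,4)| = (5−4)·5^(4−1) = 1×125 = 125 [KW]
E.g. (2,1,1,1) → sorted (1,1,1,2): b_i ≤ i ∀i, a PF.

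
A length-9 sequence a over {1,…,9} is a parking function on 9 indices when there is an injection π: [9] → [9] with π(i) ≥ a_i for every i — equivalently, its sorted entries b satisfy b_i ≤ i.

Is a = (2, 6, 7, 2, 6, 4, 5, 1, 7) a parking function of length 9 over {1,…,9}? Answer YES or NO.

Sorted: b = (1, 2, 2, 4, 5, 6, 6, 7, 7).
  b_1=1 ≤ 1
  b_2=2 ≤ 2
  b_3=2 ≤ 3
  b_4=4 ≤ 4
  b_5=5 ≤ 5
  b_6=6 ≤ 6
  b_7=6 ≤ 7
  b_8=7 ≤ 8
  b_9=7 ≤ 9
All bounds hold ⇒ YES

YES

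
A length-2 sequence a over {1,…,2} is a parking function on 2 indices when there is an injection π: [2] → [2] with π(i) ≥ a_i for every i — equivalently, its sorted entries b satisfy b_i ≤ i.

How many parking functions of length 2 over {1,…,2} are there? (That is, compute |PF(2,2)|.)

3

#PF = 1·3^1 = 1 · 3 = 3
E.g. (2,1) → sorted (1,2): b_i ≤ i ∀i, a PF.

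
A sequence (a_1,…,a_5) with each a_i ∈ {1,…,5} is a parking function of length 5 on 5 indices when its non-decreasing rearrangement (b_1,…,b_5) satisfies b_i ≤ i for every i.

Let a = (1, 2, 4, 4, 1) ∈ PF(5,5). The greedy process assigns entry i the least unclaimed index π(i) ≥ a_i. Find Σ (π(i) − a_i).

Σπ = 5·6/2 = 15 (π permutes [5]); Σa = 1+2+4+4+1 = 12; disp = 15−12 = 3.

3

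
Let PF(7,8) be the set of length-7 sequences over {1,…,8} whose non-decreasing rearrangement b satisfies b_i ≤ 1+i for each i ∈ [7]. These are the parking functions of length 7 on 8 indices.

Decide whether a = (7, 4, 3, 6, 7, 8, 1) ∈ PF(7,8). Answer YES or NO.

Rearranged: b = (1, 3, 4, 6, 7, 7, 8).
  b_1=1 ≤ 2
  b_2=3 ≤ 3
  b_3=4 ≤ 4
  b_4=6 > 5
  fails at i=4 ⇒ NO

NO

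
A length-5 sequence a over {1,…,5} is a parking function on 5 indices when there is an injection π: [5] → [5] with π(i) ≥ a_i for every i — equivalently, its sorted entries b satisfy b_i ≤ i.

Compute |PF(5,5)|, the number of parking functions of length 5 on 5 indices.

Count = (5−5+1)·(5+1)^(5−1) = 1×1296 = 1296 (Pollak)
Example (5,1,2,1,2) → sorted (1,1,2,2,5): b_i ≤ i ∀i, a PF.

1296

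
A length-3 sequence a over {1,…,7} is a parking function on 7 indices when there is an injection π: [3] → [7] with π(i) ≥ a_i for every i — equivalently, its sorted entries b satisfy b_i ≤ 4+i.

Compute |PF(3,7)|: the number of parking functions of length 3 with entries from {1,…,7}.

#PF = 5·8^2 = 5·64 = 320
E.g. (2,6,2) → sorted (2,2,6): b_i ≤ 4+i ∀i, a PF.

320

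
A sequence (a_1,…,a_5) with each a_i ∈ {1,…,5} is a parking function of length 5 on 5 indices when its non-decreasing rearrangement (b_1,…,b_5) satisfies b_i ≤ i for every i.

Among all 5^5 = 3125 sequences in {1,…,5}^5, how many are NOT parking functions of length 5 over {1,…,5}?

|PF| = (5+1−5)·(5+1)^{5−1} = 1 · 1296 = 1296 [KW]
Example (1,4,4,3,4) → sorted (1,3,4,4,4): b_2=3>2, not a PF.
5^5 − 1296 = 3125 − 1296 = 1829

1829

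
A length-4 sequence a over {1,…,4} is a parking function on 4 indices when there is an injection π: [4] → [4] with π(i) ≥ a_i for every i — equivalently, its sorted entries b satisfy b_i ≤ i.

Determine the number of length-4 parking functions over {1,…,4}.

Count = (4−4+1)·(4+1)^(4−1) = 1×125 = 125 (Konheim–Weiss)
Check (2,1,2,3) → sorted (1,2,2,3): b_i ≤ i ∀i, a PF.

125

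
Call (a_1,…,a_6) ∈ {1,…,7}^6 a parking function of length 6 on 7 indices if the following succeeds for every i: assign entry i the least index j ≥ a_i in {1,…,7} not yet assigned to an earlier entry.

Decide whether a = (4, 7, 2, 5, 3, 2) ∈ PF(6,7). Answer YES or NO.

Sorted: b = (2, 2, 3, 4, 5, 7).
  b_1=2 ≤ 2
  b_2=2 ≤ 3
  b_3=3 ≤ 4
  b_4=4 ≤ 5
  b_5=5 ≤ 6
  b_6=7 ≤ 7
All bounds hold ⇒ YES

YES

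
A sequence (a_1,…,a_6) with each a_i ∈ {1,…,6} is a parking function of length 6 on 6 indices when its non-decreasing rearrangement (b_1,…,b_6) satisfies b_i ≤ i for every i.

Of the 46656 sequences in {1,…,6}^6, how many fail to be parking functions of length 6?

#PF = 1·7^5 = 1·16807 = 16807 (Pollak)
Example (3,6,2,6,1,6) → sorted (1,2,3,6,6,6): b_4=6>4, not a PF.
6^6 − 16807 = 46656 − 16807 = 29849

29849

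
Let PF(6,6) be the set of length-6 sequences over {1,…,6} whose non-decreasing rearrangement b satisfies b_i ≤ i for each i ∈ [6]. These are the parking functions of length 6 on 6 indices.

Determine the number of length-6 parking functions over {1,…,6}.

Count = (6+1−6)·(6+1)^{6−1} = 1 · 16807 = 16807 (Konheim–Weiss)
E.g. (3,6,2,5,4,1) → sorted (1,2,3,4,5,6): b_i ≤ i ∀i, a PF.

16807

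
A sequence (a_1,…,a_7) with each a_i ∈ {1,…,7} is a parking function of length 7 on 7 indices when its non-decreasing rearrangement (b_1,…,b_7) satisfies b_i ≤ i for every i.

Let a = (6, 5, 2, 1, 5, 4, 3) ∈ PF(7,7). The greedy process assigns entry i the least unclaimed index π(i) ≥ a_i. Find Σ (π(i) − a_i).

2

Σπ = 28 ({1..7} each once); Σa = 6+5+2+1+5+4+3 = 26; disp = 28−26 = 2.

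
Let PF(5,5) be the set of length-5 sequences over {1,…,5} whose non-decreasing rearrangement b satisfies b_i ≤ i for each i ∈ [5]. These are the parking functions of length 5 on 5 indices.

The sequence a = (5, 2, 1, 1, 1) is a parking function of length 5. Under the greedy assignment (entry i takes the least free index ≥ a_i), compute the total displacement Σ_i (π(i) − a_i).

5

Σπ = 15 ({1..5} each once); Σa = 5+2+1+1+1 = 10; disp = 15−10 = 5.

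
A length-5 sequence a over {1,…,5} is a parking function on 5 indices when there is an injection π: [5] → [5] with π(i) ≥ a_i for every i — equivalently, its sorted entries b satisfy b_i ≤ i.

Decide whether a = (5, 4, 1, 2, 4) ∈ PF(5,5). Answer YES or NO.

Rearranged: b = (1, 2, 4, 4, 5).
  b_1=1 ≤ 1
  b_2=2 ≤ 2
  b_3=4 > 3
  fails at i=3 ⇒ NO

NO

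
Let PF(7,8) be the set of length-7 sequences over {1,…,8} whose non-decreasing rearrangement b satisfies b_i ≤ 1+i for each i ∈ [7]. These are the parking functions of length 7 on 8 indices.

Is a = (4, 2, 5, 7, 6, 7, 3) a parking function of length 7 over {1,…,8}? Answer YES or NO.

YES

Rearranged: b = (2, 3, 4, 5, 6, 7, 7).
  b_1=2 ≤ 2
  b_2=3 ≤ 3
  b_3=4 ≤ 4
  b_4=5 ≤ 5
  b_5=6 ≤ 6
  b_6=7 ≤ 7
  b_7=7 ≤ 8
All bounds hold ⇒ YES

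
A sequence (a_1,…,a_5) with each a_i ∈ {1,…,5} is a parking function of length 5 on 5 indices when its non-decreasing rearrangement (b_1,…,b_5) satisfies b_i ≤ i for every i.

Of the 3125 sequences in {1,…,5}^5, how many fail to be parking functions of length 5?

Count = (6−5)·6^(5−1) = 1×1296 = 1296 (Konheim–Weiss)
One tuple (4,4,2,4,5) → sorted (2,4,4,4,5): b_1=2>1, not a PF.
5^5 − 1296 = 3125 − 1296 = 1829

1829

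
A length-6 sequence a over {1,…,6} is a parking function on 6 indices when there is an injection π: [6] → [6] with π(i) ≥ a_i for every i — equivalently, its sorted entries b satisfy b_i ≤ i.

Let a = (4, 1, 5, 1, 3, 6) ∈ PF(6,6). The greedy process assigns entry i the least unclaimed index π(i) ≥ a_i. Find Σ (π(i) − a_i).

1

Σπ = 6·7/2 = 21 (π permutes [6]); Σa = 4+1+5+1+3+6 = 20; disp = 21−20 = 1.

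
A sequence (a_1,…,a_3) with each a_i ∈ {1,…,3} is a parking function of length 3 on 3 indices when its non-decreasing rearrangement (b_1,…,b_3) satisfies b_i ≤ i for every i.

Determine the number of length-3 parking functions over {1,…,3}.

|PF| = (3−3+1)·(3+1)^(3−1) = 1×16 = 16 (Konheim–Weiss)
Example (2,1,1) → sorted (1,1,2): b_i ≤ i ∀i, a PF.

16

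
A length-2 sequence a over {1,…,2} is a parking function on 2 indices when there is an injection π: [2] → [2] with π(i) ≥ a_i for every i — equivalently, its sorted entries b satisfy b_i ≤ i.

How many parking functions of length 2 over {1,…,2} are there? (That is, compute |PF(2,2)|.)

3

Count = 1·3^1 = 1 · 3 = 3 [KW]
E.g. (1,2) → sorted (1,2): b_i ≤ i ∀i, a PF.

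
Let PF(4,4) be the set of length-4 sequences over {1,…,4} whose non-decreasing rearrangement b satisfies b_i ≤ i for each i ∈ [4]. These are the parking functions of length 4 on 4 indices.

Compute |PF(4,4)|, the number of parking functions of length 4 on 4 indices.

125

#PF = (4+1−4)·(4+1)^{4−1} = 1·125 = 125 (Pollak)
One tuple (3,1,4,2) → sorted (1,2,3,4): b_i ≤ i ∀i, a PF.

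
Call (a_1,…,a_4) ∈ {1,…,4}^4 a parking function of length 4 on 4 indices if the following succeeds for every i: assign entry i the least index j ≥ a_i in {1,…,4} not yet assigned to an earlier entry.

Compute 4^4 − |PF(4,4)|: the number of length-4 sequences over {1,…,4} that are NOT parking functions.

131

#PF = (4+1−4)·(4+1)^{4−1} = 1×125 = 125 (Konheim–Weiss)
Check (1,4,2,4) → sorted (1,2,4,4): b_3=4>3, not a PF.
4^4 − 125 = 256 − 125 = 131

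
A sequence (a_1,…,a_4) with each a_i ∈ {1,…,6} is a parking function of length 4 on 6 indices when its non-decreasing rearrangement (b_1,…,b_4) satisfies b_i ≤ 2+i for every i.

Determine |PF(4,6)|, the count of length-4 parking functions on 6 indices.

|PF(4,6)| = (7−4)·7^(4−1) = 3×343 = 1029 (Pollak)
Check (6,3,3,5) → sorted (3,3,5,6): b_i ≤ 2+i ∀i, a PF.

1029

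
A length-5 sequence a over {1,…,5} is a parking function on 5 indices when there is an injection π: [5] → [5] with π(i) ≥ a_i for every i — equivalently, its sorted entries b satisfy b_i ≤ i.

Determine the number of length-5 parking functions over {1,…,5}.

1296

Count = 1·6^4 = 1·1296 = 1296 (Pollak)
Example (5,4,1,3,2) → sorted (1,2,3,4,5): b_i ≤ i ∀i, a PF.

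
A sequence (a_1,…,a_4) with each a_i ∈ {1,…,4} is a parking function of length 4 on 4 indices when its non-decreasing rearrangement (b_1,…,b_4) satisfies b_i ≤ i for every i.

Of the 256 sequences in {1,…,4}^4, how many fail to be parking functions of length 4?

131

|PF(4,4)| = (4+1−4)·(4+1)^{4−1} = 1·125 = 125
Check (3,3,4,4) → sorted (3,3,4,4): b_1=3>1, not a PF.
Total 256; non-PF = 256−125 = 131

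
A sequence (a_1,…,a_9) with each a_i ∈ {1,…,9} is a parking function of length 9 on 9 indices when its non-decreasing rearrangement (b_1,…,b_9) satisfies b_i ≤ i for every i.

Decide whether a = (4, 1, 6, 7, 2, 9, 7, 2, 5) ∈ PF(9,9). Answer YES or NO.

YES

Order a: b = (1, 2, 2, 4, 5, 6, 7, 7, 9).
  b_1=1 ≤ 1
  b_2=2 ≤ 2
  b_3=2 ≤ 3
  b_4=4 ≤ 4
  b_5=5 ≤ 5
  b_6=6 ≤ 6
  b_7=7 ≤ 7
  b_8=7 ≤ 8
  b_9=9 ≤ 9
All bounds hold ⇒ YES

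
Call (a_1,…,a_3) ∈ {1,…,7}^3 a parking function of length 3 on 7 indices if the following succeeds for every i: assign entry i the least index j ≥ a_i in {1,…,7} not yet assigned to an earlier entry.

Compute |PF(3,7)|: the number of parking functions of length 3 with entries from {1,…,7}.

Count = (7+1−3)·(7+1)^{3−1} = 5×64 = 320 (Konheim–Weiss)
Example (4,5,4) → sorted (4,4,5): b_i ≤ 4+i ∀i, a PF.

320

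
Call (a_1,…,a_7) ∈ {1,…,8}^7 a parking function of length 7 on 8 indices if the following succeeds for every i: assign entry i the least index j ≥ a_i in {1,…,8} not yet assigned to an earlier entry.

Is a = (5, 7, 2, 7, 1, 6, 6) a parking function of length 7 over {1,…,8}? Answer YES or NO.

NO

Sorted: b = (1, 2, 5, 6, 6, 7, 7).
  b_1=1 ≤ 2
  b_2=2 ≤ 3
  b_3=5 > 4
  fails at i=3 ⇒ NO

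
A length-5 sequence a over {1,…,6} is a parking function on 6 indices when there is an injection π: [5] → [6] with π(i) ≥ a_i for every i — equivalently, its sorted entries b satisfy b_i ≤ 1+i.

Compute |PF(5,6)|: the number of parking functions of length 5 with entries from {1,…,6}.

|PF| = (7−5)·7^(5−1) = 2×2401 = 4802 (Pollak)
E.g. (1,3,2,2,3) → sorted (1,2,2,3,3): b_i ≤ 1+i ∀i, a PF.

4802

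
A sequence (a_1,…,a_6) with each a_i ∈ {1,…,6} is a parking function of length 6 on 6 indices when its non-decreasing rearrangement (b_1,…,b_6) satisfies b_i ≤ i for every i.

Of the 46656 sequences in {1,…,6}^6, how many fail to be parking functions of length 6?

#PF = (6−6+1)·(6+1)^(6−1) = 1 · 16807 = 16807
E.g. (4,3,5,4,5,4) → sorted (3,4,4,4,5,5): b_1=3>1, not a PF.
So 46656 − 16807 = 29849 fail.

29849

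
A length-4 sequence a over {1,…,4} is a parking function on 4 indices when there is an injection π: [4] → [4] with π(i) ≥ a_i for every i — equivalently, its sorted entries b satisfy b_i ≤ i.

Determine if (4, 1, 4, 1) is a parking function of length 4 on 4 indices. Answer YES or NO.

NO

Order a: b = (1, 1, 4, 4).
  b_1=1 ≤ 1
  b_2=1 ≤ 2
  b_3=4 > 3
  fails at i=3 ⇒ NO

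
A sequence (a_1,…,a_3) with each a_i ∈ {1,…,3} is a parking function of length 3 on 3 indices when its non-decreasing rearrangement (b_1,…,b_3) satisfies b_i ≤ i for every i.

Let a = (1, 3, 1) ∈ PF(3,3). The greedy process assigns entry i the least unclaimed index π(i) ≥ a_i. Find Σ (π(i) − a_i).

1

Σπ = 6 ({1..3} each once); Σa = 1+3+1 = 5; disp = 6−5 = 1.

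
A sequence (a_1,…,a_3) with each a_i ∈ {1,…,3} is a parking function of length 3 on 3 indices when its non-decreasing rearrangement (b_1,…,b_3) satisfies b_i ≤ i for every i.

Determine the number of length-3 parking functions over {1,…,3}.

16

|PF(3,3)| = (3+1−3)·(3+1)^{3−1} = 1×16 = 16 [KW]
Check (1,2,2) → sorted (1,2,2): b_i ≤ i ∀i, a PF.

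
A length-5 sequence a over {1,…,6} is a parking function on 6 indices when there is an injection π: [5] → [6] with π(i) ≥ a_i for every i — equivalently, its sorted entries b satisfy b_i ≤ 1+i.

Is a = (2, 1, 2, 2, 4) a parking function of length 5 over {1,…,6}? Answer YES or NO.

Order a: b = (1, 2, 2, 2, 4).
  b_1=1 ≤ 2
  b_2=2 ≤ 3
  b_3=2 ≤ 4
  b_4=2 ≤ 5
  b_5=4 ≤ 6
All bounds hold ⇒ YES

YES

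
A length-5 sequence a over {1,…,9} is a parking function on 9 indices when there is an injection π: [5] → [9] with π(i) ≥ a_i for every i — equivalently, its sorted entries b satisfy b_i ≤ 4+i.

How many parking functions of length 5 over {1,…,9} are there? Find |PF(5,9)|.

Count = (10−5)·10^(5−1) = 5·10000 = 50000 (Pollak)
E.g. (5,6,9,1,1) → sorted (1,1,5,6,9): b_i ≤ 4+i ∀i, a PF.

50000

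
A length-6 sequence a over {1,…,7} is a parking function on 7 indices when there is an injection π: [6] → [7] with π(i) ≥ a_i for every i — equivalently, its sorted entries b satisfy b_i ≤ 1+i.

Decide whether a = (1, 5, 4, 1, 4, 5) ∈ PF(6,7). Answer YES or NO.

YES

Order a: b = (1, 1, 4, 4, 5, 5).
  b_1=1 ≤ 2
  b_2=1 ≤ 3
  b_3=4 ≤ 4
  b_4=4 ≤ 5
  b_5=5 ≤ 6
  b_6=5 ≤ 7
All bounds hold ⇒ YES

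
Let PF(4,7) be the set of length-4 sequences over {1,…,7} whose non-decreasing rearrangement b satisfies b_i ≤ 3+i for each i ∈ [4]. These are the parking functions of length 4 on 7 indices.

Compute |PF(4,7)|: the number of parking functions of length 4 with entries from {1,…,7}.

2048

Count = (8−4)·8^(4−1) = 4 · 512 = 2048 (Pollak)
One tuple (6,5,2,4) → sorted (2,4,5,6): b_i ≤ 3+i ∀i, a PF.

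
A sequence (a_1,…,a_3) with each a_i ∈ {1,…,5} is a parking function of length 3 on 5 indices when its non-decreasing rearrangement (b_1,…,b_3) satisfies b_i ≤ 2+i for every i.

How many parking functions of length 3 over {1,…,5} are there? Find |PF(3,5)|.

Count = (5+1−3)·(5+1)^{3−1} = 3×36 = 108 (Pollak)
E.g. (5,3,4) → sorted (3,4,5): b_i ≤ 2+i ∀i, a PF.

108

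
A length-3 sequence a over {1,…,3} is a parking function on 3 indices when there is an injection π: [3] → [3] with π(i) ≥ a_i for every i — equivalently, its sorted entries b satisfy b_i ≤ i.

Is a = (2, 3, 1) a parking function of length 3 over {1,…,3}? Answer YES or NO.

YES

Rearranged: b = (1, 2, 3).
  b_1=1 ≤ 1
  b_2=2 ≤ 2
  b_3=3 ≤ 3
All bounds hold ⇒ YES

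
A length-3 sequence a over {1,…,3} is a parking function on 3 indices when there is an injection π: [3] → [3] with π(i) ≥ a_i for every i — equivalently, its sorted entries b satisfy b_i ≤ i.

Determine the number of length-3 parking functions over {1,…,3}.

#PF = 1·4^2 = 1·16 = 16
Example (1,3,2) → sorted (1,2,3): b_i ≤ i ∀i, a PF.

16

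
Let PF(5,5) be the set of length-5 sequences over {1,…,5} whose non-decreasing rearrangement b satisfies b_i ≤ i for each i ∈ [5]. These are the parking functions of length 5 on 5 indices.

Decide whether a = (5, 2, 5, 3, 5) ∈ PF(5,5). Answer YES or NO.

Rearranged: b = (2, 3, 5, 5, 5).
  b_1=2 > 1
  fails at i=1 ⇒ NO

NO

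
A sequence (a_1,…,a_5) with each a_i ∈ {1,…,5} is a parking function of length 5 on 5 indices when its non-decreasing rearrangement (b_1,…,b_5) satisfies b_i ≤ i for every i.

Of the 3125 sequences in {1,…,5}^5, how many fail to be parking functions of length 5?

1829

#PF = (5+1−5)·(5+1)^{5−1} = 1×1296 = 1296
Check (5,5,2,1,2) → sorted (1,2,2,5,5): b_4=5>4, not a PF.
Total 3125; non-PF = 3125−1296 = 1829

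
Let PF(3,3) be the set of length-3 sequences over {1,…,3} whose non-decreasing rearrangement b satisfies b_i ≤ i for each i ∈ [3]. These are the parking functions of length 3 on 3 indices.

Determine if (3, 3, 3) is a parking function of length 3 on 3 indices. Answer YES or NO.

NO

Sorted: b = (3, 3, 3).
  b_1=3 > 1
  fails at i=1 ⇒ NO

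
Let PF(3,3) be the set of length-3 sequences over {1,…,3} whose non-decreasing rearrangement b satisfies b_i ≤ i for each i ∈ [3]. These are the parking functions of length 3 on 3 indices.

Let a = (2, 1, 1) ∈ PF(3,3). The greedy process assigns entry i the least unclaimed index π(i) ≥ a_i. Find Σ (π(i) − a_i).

Σπ = 3·4/2 = 6 (π permutes [3]); Σa = 2+1+1 = 4; disp = 6−4 = 2.

2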